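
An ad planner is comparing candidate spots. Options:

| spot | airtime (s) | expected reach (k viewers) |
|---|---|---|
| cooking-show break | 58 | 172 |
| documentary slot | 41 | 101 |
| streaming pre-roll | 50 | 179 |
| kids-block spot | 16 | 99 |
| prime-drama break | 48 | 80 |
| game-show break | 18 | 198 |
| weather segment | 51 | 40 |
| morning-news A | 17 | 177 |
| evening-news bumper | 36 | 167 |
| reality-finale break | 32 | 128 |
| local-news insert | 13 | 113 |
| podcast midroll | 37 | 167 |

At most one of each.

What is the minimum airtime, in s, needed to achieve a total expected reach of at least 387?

46

Minimise s subject to total expected reach ≥ 387.
kids-block spot + morning-news A + local-news insert reaches 389 using 46 s.
Any bundle with less than 46 s falls short of 387.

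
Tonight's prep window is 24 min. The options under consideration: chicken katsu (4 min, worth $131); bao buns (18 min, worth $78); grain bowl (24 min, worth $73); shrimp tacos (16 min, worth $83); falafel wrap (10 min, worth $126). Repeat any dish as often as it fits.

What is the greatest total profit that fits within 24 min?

Ranking by ratio (profit/min): chicken katsu 32.75, falafel wrap 12.60, shrimp tacos 5.19.
Taking 6×chicken katsu: 24 min used, 786 in profit.

786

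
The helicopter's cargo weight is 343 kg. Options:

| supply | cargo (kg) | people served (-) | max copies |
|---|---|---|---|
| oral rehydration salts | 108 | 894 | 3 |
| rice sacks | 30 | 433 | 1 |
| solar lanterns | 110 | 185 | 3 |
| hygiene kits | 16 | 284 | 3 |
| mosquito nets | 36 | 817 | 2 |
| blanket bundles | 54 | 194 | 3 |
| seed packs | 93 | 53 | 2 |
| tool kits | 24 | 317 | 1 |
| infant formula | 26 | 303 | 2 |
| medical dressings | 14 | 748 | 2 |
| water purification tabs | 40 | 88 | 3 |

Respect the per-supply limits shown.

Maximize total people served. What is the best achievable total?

5929

Taking the top-ratio supplies first gives rice sacks + 3×hygiene kits + 2×mosquito nets + blanket bundles + tool kits + 2×infant formula + 2×medical dressings for 5532 (308 kg).
Dropping blanket bundles and infant formula frees 80 kg; slotting in oral rehydration salts (108 kg) lifts the total to 5929 at 336 kg.
No other feasible combination exceeds 5929.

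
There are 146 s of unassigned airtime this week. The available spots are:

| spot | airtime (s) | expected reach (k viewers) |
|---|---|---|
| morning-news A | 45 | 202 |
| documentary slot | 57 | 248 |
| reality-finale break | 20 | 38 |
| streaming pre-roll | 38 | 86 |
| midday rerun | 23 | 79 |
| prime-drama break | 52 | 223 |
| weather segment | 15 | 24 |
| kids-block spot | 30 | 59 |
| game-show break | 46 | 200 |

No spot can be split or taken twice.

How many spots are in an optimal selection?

3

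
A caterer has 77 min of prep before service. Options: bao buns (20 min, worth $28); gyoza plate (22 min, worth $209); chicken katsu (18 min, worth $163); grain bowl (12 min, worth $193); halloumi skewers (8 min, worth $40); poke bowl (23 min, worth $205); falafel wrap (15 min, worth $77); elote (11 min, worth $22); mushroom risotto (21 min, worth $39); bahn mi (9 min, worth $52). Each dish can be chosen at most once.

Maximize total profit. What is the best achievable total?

770

Taking gyoza plate + chicken katsu + grain bowl + poke bowl: 75 min used, 770 in profit.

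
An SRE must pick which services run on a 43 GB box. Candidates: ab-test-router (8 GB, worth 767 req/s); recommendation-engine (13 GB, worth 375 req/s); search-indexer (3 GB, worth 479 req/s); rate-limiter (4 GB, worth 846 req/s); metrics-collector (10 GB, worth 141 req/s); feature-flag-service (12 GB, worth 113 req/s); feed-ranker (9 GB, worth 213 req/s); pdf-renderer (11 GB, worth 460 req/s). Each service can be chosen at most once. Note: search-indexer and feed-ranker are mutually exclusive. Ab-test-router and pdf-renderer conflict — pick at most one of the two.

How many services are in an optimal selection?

The maximum throughput within 43 GB is 2608.
For example ab-test-router + recommendation-engine + search-indexer + rate-limiter + metrics-collector achieves it, using 38 GB.
All optima have 5 services.

5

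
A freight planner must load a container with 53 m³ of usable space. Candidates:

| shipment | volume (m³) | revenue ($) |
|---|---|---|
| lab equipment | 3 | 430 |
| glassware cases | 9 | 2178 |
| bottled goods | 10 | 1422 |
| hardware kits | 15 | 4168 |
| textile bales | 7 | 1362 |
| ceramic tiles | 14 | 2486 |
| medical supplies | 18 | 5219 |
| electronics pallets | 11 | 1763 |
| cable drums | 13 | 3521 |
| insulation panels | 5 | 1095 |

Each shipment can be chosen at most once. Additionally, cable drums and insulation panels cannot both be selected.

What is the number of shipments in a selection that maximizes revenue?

Optimal total is 14270.
For example hardware kits + textile bales + medical supplies + cable drums achieves it, using 53 m³.
All optima have 4 shipments.

4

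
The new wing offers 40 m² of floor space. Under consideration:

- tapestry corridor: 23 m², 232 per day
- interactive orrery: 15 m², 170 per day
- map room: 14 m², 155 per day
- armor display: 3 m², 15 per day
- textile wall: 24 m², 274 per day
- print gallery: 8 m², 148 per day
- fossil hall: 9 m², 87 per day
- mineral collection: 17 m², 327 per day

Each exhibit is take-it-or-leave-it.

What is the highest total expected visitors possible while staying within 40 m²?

Taking interactive orrery + print gallery + mineral collection: 40 m² used, 645 in expected visitors.

645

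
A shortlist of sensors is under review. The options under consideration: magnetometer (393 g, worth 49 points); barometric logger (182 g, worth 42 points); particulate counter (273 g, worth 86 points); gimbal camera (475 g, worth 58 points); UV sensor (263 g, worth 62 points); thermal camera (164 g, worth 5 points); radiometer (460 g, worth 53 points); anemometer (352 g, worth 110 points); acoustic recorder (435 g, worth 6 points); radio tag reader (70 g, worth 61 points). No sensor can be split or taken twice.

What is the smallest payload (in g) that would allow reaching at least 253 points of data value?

Look for the lowest-payload combination reaching 253.
particulate counter + anemometer + radio tag reader: 257 data value at 695 g.
Below 695 g the best achievable stays under 253.

695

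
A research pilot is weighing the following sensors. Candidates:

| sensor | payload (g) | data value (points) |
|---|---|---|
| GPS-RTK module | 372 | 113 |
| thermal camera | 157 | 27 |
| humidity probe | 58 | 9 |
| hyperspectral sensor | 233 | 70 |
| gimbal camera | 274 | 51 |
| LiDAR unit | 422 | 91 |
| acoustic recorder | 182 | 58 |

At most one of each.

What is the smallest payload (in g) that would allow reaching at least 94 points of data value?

372

Look for the lowest-payload combination reaching 94.
Taking GPS-RTK module gives 113 (≥ 94) for 372 g.
Any bundle with less than 372 g falls short of 94.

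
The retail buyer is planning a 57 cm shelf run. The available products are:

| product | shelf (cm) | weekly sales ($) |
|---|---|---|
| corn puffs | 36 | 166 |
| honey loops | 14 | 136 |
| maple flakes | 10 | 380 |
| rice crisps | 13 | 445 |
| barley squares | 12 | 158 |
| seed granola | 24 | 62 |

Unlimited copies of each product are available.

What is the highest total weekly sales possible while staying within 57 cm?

By weekly sales per cm: maple flakes 38.00, rice crisps 34.23, barley squares 13.17 lead.
A density-first pass picks 5×maple flakes — 1900 at 50 cm.
Dropping 2×maple flakes frees 20 cm; slotting in 2×rice crisps (26 cm) lifts the total to 2030 at 56 cm.
Nothing else within 57 cm beats 2030.

2030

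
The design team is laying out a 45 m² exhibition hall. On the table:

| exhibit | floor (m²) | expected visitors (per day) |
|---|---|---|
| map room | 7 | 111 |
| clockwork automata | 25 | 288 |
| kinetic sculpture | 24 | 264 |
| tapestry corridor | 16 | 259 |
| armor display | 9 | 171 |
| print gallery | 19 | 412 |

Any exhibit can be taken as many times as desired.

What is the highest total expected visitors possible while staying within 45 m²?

Map room + 2×print gallery uses 45 of the 45 m² and totals 935.

935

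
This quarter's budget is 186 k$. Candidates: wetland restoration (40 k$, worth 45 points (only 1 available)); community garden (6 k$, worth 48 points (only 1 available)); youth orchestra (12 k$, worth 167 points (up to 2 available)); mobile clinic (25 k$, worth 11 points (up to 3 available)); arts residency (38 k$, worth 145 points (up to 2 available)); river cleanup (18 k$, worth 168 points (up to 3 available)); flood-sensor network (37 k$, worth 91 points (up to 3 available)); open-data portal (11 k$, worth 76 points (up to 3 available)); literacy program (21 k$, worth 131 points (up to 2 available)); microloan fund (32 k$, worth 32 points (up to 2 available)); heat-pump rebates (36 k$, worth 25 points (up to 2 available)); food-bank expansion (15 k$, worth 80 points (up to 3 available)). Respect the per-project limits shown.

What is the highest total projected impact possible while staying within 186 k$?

Ranking by ratio (projected impact/k$): youth orchestra 13.92, river cleanup 9.33, community garden 8.00, open-data portal 6.91.
Filling by ratio: community garden + 2×youth orchestra + 3×river cleanup + 3×open-data portal + 2×literacy program + food-bank expansion for 1456, with 12 k$ left unused.
Dropping community garden frees 6 k$; slotting in food-bank expansion (15 k$) lifts the total to 1488 at 183 k$.

1488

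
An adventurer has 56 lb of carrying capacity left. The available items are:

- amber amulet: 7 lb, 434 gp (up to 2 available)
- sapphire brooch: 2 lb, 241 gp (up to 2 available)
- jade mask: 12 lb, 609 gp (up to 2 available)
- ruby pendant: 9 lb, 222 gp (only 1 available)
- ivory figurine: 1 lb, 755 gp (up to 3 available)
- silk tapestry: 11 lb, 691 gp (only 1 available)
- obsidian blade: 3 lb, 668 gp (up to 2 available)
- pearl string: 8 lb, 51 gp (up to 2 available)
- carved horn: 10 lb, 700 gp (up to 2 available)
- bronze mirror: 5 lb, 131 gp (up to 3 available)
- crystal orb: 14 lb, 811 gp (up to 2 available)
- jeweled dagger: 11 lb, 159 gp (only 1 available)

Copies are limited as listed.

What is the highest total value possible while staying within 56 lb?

6801

Taking the top-ratio items first gives amber amulet + 2×sapphire brooch + 3×ivory figurine + silk tapestry + 2×obsidian blade + 2×carved horn + bronze mirror for 6739 (56 lb).
Replace sapphire brooch and bronze mirror with amber amulet: the trade gains 62 net, giving 6801 at 56 lb.
Every other selection either busts 56 lb or exceeds an availability limit or fails to beat 6801.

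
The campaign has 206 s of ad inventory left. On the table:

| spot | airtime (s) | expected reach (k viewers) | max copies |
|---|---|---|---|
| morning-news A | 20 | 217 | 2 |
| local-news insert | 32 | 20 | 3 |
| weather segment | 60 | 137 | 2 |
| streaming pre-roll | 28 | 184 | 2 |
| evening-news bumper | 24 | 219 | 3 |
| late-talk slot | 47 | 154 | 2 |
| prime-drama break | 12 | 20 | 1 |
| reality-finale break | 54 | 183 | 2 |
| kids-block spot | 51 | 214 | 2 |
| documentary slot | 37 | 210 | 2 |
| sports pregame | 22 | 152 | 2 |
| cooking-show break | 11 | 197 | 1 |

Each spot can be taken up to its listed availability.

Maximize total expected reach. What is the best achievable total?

A density-first pass picks 2×morning-news A + streaming pre-roll + 3×evening-news bumper + 2×sports pregame + cooking-show break — 1776 at 195 s.
The 22 s tied up in sports pregame is better spent on streaming pre-roll — total rises to 1808 (201 s).
Nothing else within 206 s beats 1808.

1808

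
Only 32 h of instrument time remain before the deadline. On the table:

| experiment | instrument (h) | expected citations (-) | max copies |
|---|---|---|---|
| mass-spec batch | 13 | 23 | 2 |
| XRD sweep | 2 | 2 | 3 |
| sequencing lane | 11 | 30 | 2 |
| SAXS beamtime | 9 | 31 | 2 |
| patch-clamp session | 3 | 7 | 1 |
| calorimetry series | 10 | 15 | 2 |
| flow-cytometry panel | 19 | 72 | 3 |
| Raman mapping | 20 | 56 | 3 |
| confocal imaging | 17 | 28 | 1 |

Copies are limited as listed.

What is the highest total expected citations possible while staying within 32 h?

110

Ranking by ratio (expected citations/h): flow-cytometry panel 3.79, SAXS beamtime 3.44, Raman mapping 2.80, sequencing lane 2.73.
Taking SAXS beamtime + patch-clamp session + flow-cytometry panel: 31 h used, 110 in expected citations.
The spare 1 h is too small for any remaining experiment, and no exchange beats 110.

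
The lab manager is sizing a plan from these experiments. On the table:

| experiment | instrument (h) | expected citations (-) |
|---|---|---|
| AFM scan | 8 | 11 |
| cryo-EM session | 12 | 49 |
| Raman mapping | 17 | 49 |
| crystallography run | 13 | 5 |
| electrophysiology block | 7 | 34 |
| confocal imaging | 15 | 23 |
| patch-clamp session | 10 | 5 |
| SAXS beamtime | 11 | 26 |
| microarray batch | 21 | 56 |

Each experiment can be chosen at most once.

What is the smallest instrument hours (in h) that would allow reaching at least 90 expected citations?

Need the lightest bundle worth ≥ 90.
AFM scan + cryo-EM session + electrophysiology block: 94 expected citations at 27 h.
Below 27 h the best achievable stays under 90.

27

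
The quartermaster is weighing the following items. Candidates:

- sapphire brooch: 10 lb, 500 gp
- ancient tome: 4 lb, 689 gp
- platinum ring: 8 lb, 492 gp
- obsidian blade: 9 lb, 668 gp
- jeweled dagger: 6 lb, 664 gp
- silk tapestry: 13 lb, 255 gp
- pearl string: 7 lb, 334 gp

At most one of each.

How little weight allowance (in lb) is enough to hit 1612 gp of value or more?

17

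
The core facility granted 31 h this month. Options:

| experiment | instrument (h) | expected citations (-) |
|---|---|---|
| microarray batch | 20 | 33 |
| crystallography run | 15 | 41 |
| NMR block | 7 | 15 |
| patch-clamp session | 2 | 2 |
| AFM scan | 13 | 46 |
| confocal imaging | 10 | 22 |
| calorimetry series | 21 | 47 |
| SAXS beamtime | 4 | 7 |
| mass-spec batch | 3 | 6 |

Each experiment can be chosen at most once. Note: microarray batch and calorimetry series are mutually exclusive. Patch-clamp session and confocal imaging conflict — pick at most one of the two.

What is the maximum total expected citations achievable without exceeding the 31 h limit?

93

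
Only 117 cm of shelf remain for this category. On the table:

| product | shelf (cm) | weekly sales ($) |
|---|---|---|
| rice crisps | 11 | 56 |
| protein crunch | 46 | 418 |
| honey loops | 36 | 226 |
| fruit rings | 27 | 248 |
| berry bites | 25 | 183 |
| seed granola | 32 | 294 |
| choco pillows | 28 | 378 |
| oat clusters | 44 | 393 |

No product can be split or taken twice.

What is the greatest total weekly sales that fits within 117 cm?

Ranking by ratio (weekly sales/cm): choco pillows 13.50, seed granola 9.19, fruit rings 9.19, protein crunch 9.09.
The ratio heuristic lands on fruit rings + berry bites + seed granola + choco pillows (1103) but leaves 5 cm idle.
Replace fruit rings and berry bites with rice crisps + protein crunch: the trade gains 43 net, giving 1146 at 117 cm.
Runner-up rice crisps + seed granola + choco pillows + oat clusters tops out at 1121.

1146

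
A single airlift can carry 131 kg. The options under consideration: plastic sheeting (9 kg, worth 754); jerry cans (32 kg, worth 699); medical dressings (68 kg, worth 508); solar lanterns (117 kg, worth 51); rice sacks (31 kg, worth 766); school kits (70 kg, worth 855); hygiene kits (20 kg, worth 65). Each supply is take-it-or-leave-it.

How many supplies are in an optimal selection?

The maximum people served within 131 kg is 2440.
One optimal bundle: plastic sheeting + rice sacks + school kits + hygiene kits (130 kg).
Every optimal selection uses 4 supplies.

4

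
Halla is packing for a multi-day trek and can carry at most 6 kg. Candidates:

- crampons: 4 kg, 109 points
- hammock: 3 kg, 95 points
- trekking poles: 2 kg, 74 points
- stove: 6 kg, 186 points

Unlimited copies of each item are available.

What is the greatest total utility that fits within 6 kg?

3×trekking poles uses 6 of the 6 kg and totals 222.
Every other selection either busts 6 kg or fails to beat 222.

222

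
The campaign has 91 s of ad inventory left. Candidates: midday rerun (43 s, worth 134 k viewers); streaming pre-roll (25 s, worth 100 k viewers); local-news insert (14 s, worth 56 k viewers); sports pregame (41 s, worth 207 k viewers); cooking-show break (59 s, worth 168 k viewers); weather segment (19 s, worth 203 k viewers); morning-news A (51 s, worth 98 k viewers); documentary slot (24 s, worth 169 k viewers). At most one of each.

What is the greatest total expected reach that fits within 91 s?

579

The ratio ordering already packs tightly: sports pregame + weather segment + documentary slot, 84 s, 579.
An exhaustive check of the 256 subsets confirms 579.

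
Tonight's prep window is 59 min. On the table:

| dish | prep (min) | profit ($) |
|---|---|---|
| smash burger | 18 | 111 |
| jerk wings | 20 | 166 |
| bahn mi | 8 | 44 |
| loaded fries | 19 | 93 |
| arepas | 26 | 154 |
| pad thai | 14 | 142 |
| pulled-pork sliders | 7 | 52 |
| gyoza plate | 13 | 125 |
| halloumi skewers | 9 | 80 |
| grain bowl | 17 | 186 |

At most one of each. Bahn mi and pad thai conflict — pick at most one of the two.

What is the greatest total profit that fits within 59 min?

The ratio heuristic lands on pad thai + gyoza plate + halloumi skewers + grain bowl (533) but leaves 6 min idle.
Dropping pad thai frees 14 min; slotting in jerk wings (20 min) lifts the total to 557 at 59 min.
Runner-up jerk wings + pad thai + pulled-pork sliders + grain bowl tops out at 546.

557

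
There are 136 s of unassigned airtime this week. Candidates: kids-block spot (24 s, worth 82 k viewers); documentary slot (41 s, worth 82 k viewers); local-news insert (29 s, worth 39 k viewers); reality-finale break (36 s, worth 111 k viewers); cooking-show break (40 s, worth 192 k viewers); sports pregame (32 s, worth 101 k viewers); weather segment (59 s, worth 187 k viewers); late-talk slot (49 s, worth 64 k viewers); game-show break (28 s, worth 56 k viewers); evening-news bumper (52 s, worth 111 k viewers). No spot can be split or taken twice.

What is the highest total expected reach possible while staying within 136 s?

The ratio heuristic lands on kids-block spot + cooking-show break + weather segment (461) but leaves 13 s idle.
The 24 s tied up in kids-block spot is better spent on reality-finale break — total rises to 490 (135 s).
The closest alternative, kids-block spot + reality-finale break + cooking-show break + sports pregame, reaches only 486.

490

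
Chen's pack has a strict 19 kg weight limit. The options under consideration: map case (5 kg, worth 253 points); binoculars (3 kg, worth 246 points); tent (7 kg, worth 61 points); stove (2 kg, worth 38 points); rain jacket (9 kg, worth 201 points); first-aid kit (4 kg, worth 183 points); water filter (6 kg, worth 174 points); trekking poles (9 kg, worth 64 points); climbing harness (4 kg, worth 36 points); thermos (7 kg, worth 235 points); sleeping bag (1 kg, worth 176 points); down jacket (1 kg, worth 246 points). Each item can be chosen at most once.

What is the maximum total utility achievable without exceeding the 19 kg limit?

1194

Filling by ratio: map case + binoculars + stove + first-aid kit + sleeping bag + down jacket for 1142, with 3 kg left unused.
Dropping first-aid kit frees 4 kg; slotting in thermos (7 kg) lifts the total to 1194 at 19 kg.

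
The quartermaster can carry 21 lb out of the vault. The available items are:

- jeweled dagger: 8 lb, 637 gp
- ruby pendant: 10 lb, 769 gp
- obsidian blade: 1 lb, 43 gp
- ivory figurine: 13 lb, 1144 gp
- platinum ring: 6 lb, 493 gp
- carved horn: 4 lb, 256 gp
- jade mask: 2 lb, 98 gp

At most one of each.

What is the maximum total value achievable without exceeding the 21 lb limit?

Taking the top-ratio items first gives ivory figurine + platinum ring + jade mask for 1735 (21 lb).
Dropping platinum ring and jade mask frees 8 lb; slotting in jeweled dagger (8 lb) lifts the total to 1781 at 21 lb.
Next best is ivory figurine + platinum ring + jade mask at 1735 (21 lb) — short by 46.

1781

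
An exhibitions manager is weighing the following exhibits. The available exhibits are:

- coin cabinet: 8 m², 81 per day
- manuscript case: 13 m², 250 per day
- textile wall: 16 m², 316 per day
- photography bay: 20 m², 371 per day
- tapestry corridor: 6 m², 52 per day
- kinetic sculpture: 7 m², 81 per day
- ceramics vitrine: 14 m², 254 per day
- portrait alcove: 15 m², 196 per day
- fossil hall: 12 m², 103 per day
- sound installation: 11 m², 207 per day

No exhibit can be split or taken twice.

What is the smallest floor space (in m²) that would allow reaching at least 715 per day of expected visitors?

40

Look for the lowest-floor combination reaching 715.
manuscript case + textile wall + sound installation reaches 773 using 40 m².
Any bundle with less than 40 m² falls short of 715.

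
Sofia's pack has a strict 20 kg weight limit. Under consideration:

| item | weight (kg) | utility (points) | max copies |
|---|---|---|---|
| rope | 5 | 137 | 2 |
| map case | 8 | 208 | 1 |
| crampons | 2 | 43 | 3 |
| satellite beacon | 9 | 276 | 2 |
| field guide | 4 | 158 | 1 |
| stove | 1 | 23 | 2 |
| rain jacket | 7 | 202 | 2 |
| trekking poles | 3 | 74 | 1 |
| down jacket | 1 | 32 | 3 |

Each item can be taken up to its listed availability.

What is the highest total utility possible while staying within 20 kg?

Ranking by ratio (utility/kg): field guide 39.50, down jacket 32.00, satellite beacon 30.67.
Greedy by ratio would take satellite beacon + field guide + stove + trekking poles + 3×down jacket: 20 kg used, total 627.
Replace stove and trekking poles and 3×down jacket with rain jacket: the trade gains 9 net, giving 636 at 20 kg.
Nothing else within 20 kg beats 636.

636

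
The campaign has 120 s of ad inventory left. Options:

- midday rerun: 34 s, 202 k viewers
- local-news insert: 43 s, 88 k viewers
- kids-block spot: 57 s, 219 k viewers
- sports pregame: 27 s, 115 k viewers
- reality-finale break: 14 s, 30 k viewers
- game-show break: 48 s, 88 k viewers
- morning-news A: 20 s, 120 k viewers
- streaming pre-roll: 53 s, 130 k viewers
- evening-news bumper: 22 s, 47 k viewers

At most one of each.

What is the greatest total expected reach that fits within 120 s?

541

By expected reach per s: morning-news A 6.00, midday rerun 5.94, sports pregame 4.26 lead.
Greedy by ratio would take midday rerun + sports pregame + reality-finale break + morning-news A + evening-news bumper: 117 s used, total 514.
The 63 s tied up in sports pregame and reality-finale break and evening-news bumper is better spent on kids-block spot — total rises to 541 (111 s).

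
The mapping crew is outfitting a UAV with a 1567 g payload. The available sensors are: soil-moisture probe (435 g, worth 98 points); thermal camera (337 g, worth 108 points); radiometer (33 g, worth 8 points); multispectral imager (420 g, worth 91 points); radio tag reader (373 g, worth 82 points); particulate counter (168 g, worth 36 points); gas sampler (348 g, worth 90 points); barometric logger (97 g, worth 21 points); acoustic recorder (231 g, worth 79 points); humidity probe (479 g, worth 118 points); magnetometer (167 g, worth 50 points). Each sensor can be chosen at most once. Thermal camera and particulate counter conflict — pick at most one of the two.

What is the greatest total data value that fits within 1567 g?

445

Thermal camera + gas sampler + acoustic recorder + humidity probe + magnetometer uses 1562 of the 1567 g and totals 445.
Every other selection either busts 1567 g or breaks a pairing rule or fails to beat 445.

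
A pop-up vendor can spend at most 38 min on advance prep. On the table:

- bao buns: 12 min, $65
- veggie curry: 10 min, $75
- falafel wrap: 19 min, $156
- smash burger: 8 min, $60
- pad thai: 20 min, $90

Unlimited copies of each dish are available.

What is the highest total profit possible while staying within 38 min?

312

By profit per min: falafel wrap 8.21, veggie curry 7.50, smash burger 7.50 lead.
The ratio ordering already packs tightly: 2×falafel wrap, 38 min, 312.
That's the maximum — no swap from here does better than 312.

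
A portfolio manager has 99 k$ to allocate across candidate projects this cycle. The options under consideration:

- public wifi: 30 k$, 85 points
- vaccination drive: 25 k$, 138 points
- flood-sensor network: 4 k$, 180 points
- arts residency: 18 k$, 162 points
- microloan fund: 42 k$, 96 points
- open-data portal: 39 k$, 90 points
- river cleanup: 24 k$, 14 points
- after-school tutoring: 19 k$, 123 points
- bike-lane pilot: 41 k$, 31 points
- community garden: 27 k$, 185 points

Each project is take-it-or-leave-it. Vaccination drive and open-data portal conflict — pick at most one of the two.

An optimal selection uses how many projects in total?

5

The maximum projected impact within 99 k$ is 788.
vaccination drive + flood-sensor network + arts residency + after-school tutoring + community garden hits 788 at 93 k$.
Any selection reaching 788 contains exactly 5 projects.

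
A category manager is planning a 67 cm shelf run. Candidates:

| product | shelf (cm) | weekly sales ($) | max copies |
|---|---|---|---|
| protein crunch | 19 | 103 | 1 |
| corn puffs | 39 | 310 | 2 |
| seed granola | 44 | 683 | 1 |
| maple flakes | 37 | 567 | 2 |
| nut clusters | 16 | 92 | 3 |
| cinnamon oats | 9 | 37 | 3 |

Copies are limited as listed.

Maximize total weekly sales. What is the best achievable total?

By weekly sales per cm: seed granola 15.52, maple flakes 15.32, corn puffs 7.95 lead.
Greedy by ratio would take seed granola + nut clusters: 60 cm used, total 775.
Dropping nut clusters frees 16 cm; slotting in protein crunch (19 cm) lifts the total to 786 at 63 cm.
That's the maximum — no swap from here does better than 786.

786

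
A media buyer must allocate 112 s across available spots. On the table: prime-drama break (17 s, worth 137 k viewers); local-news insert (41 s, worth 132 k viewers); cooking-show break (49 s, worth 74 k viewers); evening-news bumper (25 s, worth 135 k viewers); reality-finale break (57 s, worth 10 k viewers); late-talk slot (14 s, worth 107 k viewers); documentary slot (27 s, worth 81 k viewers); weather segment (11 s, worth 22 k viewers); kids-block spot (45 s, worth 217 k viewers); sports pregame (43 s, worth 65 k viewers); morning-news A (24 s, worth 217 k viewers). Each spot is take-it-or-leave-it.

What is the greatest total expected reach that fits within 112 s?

Density check — morning-news A 9.04, prime-drama break 8.06, late-talk slot 7.64 are the best per s.
Greedy by ratio would take prime-drama break + evening-news bumper + late-talk slot + documentary slot + morning-news A: 107 s used, total 677.
The 41 s tied up in late-talk slot and documentary slot is better spent on kids-block spot — total rises to 706 (111 s).
Next best is prime-drama break + late-talk slot + weather segment + kids-block spot + morning-news A at 700 (111 s) — short by 6.

706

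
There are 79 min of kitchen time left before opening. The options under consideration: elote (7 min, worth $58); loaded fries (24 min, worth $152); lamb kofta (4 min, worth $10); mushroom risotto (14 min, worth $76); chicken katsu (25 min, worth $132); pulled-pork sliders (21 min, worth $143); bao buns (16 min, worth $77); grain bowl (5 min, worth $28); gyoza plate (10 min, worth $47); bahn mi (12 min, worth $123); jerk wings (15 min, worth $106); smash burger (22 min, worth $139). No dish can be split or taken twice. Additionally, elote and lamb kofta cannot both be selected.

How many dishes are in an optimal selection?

The maximum profit within 79 min is 582.
For example elote + loaded fries + pulled-pork sliders + bahn mi + jerk wings achieves it, using 79 min.
Every optimal selection uses 5 dishes.

5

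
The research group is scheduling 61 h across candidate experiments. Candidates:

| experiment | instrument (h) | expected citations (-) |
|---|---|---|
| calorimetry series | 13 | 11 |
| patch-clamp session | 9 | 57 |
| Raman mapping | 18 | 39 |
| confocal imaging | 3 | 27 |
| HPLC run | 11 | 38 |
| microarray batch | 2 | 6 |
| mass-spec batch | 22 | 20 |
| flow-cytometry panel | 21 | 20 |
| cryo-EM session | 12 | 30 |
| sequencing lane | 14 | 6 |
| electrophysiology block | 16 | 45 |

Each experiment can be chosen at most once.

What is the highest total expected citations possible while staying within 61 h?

The ratio heuristic lands on patch-clamp session + confocal imaging + HPLC run + microarray batch + cryo-EM session + electrophysiology block (203) but leaves 8 h idle.
The 12 h tied up in cryo-EM session is better spent on Raman mapping — total rises to 212 (59 h).
Nothing else within 61 h beats 212.

212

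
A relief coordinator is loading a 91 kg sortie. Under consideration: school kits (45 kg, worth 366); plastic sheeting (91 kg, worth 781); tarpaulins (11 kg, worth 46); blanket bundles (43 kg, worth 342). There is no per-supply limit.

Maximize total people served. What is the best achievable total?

781

Ranking by ratio (people served/kg): plastic sheeting 8.58, school kits 8.13, blanket bundles 7.95.
The ratio ordering already packs tightly: plastic sheeting, 91 kg, 781.
No other feasible combination exceeds 781.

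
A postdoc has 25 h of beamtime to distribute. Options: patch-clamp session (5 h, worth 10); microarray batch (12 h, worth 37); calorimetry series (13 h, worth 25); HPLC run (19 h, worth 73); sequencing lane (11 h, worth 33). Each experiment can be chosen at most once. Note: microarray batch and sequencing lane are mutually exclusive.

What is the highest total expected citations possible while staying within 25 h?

83

Ranking by ratio (expected citations/h): HPLC run 3.84, microarray batch 3.08, sequencing lane 3.00.
Taking patch-clamp session + HPLC run: 24 h used, 83 in expected citations.
Runner-up HPLC run tops out at 73.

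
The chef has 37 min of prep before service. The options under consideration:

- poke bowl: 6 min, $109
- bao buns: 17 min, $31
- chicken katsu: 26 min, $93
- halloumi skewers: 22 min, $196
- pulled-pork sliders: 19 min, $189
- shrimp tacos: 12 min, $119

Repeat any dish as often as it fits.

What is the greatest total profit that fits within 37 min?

654

Ranking by ratio (profit/min): poke bowl 18.17, pulled-pork sliders 9.95, shrimp tacos 9.92, halloumi skewers 8.91.
Best packing: 6×poke bowl — 36 min, 654 total.
No other feasible combination exceeds 654.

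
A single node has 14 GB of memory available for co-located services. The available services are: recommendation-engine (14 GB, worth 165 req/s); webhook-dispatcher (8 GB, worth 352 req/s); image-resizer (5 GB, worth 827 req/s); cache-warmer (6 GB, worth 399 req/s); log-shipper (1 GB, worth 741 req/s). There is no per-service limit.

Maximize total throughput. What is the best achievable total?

10374

14×log-shipper uses 14 of the 14 GB and totals 10374.
Nothing else within 14 GB beats 10374.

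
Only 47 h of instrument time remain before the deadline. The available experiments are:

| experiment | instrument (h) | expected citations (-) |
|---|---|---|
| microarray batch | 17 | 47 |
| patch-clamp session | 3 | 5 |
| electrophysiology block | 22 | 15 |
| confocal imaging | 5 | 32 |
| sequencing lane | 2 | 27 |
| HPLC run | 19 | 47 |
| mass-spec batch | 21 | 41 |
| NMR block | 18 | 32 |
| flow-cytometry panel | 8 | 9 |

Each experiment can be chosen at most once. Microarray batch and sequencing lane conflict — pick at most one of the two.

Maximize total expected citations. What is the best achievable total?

Confocal imaging + sequencing lane + HPLC run + mass-spec batch uses 47 of the 47 h and totals 147.
An exhaustive check of the 512 subsets confirms 147.

147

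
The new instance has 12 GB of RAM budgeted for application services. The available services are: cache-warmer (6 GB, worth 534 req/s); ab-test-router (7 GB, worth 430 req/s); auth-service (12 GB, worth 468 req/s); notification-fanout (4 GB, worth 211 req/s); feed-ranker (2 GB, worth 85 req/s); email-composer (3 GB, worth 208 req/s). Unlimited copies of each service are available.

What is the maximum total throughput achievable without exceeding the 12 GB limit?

1068

2×cache-warmer uses 12 of the 12 GB and totals 1068.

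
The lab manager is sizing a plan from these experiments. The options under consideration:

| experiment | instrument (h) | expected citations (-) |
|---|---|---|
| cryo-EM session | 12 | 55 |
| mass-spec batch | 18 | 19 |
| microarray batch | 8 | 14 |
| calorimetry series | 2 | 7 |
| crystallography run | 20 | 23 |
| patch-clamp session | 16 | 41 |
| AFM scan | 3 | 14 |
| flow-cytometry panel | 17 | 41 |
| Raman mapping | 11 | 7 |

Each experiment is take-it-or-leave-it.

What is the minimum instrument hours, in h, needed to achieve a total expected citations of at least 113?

33

Look for the lowest-instrument combination reaching 113.
cryo-EM session + calorimetry series + patch-clamp session + AFM scan: 117 expected citations at 33 h.
Any bundle with less than 33 h falls short of 113.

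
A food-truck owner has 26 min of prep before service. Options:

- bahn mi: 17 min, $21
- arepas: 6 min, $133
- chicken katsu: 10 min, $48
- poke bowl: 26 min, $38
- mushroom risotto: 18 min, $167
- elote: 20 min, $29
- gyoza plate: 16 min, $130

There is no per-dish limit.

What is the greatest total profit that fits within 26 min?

532

4×arepas uses 24 of the 26 min and totals 532.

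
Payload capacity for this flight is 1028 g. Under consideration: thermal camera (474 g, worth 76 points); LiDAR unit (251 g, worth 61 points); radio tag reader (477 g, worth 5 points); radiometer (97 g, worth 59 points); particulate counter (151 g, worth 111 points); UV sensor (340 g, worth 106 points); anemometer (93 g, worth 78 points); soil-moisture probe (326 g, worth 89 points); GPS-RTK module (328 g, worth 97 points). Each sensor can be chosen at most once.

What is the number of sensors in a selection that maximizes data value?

Best achievable data value is 451.
One optimal bundle: radiometer + particulate counter + UV sensor + anemometer + GPS-RTK module (1009 g).
All optima have 5 sensors.

5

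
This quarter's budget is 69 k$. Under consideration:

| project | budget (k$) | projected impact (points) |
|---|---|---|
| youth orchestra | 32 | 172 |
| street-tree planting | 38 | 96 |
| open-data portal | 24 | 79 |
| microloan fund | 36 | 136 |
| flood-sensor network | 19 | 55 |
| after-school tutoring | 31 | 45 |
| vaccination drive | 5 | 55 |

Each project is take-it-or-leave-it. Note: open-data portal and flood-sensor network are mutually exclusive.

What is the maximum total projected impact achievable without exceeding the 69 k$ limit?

Ranking by ratio (projected impact/k$): vaccination drive 11.00, youth orchestra 5.38, microloan fund 3.78.
Filling by ratio: youth orchestra + open-data portal + vaccination drive for 306, with 8 k$ left unused.
Replace open-data portal and vaccination drive with microloan fund: the trade gains 2 net, giving 308 at 68 k$.
An exhaustive check of the 128 subsets confirms 308.

308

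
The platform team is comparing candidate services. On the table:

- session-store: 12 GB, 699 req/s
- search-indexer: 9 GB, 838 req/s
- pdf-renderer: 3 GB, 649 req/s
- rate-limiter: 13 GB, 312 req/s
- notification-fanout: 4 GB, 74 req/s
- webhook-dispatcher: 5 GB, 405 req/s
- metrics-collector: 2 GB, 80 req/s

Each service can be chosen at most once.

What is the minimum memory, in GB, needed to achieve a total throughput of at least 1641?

Need the lightest bundle worth ≥ 1641.
search-indexer + pdf-renderer + webhook-dispatcher reaches 1892 using 17 GB.
Any bundle with less than 17 GB falls short of 1641.

17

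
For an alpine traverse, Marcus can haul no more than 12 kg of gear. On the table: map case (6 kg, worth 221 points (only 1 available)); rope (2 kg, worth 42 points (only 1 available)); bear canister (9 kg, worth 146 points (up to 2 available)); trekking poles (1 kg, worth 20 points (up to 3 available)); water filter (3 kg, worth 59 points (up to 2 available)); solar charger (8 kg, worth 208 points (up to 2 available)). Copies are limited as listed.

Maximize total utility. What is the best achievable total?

342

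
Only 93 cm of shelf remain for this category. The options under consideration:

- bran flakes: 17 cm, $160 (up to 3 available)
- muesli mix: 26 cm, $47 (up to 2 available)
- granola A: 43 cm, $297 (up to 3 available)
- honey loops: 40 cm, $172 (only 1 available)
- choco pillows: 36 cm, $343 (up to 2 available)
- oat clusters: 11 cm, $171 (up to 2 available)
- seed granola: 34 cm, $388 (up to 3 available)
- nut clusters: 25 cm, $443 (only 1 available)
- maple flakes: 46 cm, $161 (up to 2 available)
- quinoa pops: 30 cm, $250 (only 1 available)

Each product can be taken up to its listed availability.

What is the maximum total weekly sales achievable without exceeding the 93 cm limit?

1219

Ranking by ratio (weekly sales/cm): nut clusters 17.72, oat clusters 15.55, seed granola 11.41, choco pillows 9.53.
Greedy by ratio would take 2×oat clusters + seed granola + nut clusters: 81 cm used, total 1173.
The 22 cm tied up in 2×oat clusters is better spent on seed granola — total rises to 1219 (93 cm).
That's the maximum — no swap from here does better than 1219.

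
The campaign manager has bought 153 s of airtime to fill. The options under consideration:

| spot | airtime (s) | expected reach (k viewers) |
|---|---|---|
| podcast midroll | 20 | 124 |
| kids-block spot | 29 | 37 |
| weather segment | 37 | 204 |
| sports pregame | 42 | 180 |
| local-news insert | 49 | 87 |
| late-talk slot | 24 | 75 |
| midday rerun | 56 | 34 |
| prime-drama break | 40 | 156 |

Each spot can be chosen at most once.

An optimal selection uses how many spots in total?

The maximum expected reach within 153 s is 664.
podcast midroll + weather segment + sports pregame + prime-drama break hits 664 at 139 s.
All optima have 4 spots.

4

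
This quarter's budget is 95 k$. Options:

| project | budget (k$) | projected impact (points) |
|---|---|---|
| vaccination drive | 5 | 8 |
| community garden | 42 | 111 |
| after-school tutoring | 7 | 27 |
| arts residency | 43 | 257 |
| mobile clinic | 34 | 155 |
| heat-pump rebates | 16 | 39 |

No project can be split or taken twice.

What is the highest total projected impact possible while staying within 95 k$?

A density-first pass picks vaccination drive + after-school tutoring + arts residency + mobile clinic — 447 at 89 k$.
Dropping vaccination drive and after-school tutoring frees 12 k$; slotting in heat-pump rebates (16 k$) lifts the total to 451 at 93 k$.
Nothing else within 95 k$ beats 451.

451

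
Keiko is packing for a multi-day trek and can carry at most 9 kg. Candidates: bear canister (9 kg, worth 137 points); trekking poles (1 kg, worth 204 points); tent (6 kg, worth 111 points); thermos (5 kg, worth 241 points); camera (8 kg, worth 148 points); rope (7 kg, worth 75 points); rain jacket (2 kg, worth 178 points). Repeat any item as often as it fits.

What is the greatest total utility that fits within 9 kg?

1836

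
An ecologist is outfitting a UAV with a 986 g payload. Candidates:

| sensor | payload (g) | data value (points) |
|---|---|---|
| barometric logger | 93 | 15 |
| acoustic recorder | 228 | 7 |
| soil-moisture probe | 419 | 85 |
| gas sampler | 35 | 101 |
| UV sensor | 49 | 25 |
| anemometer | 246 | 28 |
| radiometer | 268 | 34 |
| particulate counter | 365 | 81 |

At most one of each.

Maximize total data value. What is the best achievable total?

By data value per g: gas sampler 2.89, UV sensor 0.51, particulate counter 0.22, soil-moisture probe 0.20 lead.
Taking barometric logger + soil-moisture probe + gas sampler + UV sensor + particulate counter: 961 g used, 307 in data value.

307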